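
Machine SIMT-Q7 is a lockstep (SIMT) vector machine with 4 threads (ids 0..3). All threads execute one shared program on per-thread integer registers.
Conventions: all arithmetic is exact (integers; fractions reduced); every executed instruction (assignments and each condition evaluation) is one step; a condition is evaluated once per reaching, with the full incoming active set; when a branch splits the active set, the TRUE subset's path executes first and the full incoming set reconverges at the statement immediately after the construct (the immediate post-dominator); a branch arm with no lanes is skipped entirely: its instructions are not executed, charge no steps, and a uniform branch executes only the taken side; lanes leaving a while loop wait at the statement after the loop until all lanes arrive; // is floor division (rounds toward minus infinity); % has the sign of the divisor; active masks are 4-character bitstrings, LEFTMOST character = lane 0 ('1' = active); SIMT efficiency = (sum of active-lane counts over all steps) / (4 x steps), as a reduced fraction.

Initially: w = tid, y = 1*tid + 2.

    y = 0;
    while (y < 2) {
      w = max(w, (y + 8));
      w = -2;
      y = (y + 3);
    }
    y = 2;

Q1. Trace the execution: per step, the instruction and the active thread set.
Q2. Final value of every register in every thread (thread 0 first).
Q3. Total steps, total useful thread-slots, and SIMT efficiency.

step 0: y <- 0                       1111
step 1: eval (y < 2)                 1111
step 2: w <- max(w, (y + 8))         1111
step 3: w <- -2                      1111
step 4: y <- (y + 3)                 1111
step 5: eval (y < 2)                 1111
step 6: y <- 2                       1111

Answer: 7 steps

w: -2,-2,-2,-2
y: 2,2,2,2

steps = 7; useful = 28; efficiency = 28/28 = 1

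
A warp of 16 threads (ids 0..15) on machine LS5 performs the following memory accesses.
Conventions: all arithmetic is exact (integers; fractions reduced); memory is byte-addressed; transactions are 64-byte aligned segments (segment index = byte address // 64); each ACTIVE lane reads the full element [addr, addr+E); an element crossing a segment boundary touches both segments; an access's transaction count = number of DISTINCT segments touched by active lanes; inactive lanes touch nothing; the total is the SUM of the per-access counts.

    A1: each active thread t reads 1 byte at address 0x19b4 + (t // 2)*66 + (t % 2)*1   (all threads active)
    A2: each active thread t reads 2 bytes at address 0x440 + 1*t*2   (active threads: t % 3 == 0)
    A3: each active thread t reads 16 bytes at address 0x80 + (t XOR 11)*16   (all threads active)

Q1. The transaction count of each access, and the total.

A1: 8 transactions
A2: 1 transaction
A3: 4 transactions

Answer: 8,1,4; total 13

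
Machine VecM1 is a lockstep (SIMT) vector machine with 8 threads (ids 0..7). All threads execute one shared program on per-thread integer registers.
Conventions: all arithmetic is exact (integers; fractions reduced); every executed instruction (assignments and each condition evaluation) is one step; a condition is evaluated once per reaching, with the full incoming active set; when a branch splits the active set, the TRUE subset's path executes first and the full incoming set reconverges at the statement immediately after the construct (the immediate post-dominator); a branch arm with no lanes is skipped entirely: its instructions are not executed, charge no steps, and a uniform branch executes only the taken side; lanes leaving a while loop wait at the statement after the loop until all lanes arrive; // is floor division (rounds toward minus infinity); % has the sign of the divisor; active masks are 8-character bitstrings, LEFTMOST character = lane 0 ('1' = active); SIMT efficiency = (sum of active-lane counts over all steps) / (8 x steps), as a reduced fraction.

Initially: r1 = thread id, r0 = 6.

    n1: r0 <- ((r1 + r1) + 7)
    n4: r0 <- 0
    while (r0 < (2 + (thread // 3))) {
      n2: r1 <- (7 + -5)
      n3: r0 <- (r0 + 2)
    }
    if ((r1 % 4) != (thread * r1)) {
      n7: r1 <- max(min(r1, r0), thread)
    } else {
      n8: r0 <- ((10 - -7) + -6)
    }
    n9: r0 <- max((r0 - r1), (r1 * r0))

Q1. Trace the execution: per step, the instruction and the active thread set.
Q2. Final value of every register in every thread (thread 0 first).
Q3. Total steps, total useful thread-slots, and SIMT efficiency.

step 0: r0 <- ((r1 + r1) + 7)        11111111
step 1: r0 <- 0                      11111111
step 2: eval (r0 < (2 + (thread // 3))) 11111111
step 3: r1 <- (7 + -5)               11111111
step 4: r0 <- (r0 + 2)               11111111
step 5: eval (r0 < (2 + (thread // 3))) 11111111
step 6: r1 <- (7 + -5)               00011111
step 7: r0 <- (r0 + 2)               00011111
step 8: eval (r0 < (2 + (thread // 3))) 00011111
step 9: eval ((r1 % 4) != (thread * r1)) 11111111
step 10: r1 <- max(min(r1, r0), thread) 10111111
step 11: r0 <- ((10 - -7) + -6)       01000000
step 12: r0 <- max((r0 - r1), (r1 * r0)) 11111111

Answer: 13 steps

r1: 2,2,2,3,4,5,6,7
r0: 4,22,4,12,16,20,24,28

steps = 13; useful = 87; efficiency = 87/104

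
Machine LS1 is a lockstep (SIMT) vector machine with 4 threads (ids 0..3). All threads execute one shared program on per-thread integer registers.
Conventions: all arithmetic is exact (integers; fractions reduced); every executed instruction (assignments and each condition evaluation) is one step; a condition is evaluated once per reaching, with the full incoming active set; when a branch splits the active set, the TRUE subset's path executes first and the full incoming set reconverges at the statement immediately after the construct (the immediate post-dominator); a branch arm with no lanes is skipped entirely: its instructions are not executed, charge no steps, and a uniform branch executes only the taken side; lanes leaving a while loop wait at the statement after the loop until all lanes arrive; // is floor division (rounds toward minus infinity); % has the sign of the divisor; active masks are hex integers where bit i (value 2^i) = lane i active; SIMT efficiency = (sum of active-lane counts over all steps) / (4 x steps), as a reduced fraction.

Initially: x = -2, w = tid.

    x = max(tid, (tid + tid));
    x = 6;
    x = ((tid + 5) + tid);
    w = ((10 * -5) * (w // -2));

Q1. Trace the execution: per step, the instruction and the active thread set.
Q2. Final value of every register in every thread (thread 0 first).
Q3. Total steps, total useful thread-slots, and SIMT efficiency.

step 0: x <- max(tid, (tid + tid))   0xf
step 1: x <- 6                       0xf
step 2: x <- ((tid + 5) + tid)       0xf
step 3: w <- ((10 * -5) * (w // -2)) 0xf

Answer: 4 steps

x: 5,7,9,11
w: 0,50,50,100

steps = 4; useful = 16; efficiency = 16/16 = 1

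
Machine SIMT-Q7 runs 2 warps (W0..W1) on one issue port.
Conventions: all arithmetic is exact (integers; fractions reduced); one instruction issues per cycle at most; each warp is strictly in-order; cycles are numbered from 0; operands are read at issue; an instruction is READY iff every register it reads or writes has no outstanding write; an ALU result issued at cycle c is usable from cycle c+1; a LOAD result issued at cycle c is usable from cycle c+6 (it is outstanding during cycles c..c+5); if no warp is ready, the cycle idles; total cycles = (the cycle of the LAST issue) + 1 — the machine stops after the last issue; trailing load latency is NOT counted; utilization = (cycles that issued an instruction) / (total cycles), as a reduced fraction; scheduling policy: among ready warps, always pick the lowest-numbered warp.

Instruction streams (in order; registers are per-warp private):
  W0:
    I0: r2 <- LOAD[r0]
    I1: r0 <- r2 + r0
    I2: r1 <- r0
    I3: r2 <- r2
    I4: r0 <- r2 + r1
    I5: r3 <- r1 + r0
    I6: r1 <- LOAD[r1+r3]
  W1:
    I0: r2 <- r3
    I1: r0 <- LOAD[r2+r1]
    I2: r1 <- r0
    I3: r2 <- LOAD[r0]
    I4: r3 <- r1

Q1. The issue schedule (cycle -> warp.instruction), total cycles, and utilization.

cycle 0: W0.I0
cycle 1: W1.I0
cycle 2: W1.I1
cycle 3: idle
cycle 4: idle
cycle 5: idle
cycle 6: W0.I1
cycle 7: W0.I2
cycle 8: W0.I3
cycle 9: W0.I4
cycle 10: W0.I5
cycle 11: W0.I6
cycle 12: W1.I2
cycle 13: W1.I3
cycle 14: W1.I4

Answer: 15 cycles, utilization 4/5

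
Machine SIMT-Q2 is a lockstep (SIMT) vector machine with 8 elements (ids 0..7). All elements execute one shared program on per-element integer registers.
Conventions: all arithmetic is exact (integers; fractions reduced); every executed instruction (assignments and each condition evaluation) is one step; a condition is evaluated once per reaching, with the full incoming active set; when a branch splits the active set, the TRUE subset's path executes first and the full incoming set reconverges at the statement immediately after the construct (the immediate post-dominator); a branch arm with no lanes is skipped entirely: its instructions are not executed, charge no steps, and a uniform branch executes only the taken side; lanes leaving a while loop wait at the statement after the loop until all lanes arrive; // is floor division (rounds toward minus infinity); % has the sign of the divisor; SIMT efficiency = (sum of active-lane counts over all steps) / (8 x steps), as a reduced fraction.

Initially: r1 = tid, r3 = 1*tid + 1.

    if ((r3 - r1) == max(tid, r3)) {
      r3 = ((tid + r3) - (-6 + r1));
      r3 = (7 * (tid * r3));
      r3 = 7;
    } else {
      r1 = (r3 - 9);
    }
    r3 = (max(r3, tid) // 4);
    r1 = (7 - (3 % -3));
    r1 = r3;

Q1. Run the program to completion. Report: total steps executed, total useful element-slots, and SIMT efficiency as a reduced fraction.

Answer: 8 steps, 42 useful, 21/32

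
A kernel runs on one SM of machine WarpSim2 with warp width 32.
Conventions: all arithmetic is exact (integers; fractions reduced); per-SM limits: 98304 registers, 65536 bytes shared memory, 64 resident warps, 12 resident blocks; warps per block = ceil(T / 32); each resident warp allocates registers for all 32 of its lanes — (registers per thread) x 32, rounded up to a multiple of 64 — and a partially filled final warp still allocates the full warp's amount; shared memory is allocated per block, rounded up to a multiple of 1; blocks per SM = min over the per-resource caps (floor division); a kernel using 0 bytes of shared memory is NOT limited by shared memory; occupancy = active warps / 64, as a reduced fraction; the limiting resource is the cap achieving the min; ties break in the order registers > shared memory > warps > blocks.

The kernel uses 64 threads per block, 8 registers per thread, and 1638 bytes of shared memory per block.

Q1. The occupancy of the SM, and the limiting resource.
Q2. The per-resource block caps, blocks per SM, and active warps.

Answer: occupancy 3/8, limited by blocks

registers: 192 blocks
shared memory: 40 blocks
warps: 32 blocks
blocks: 12 blocks

Answer: 12 blocks, 24 active warps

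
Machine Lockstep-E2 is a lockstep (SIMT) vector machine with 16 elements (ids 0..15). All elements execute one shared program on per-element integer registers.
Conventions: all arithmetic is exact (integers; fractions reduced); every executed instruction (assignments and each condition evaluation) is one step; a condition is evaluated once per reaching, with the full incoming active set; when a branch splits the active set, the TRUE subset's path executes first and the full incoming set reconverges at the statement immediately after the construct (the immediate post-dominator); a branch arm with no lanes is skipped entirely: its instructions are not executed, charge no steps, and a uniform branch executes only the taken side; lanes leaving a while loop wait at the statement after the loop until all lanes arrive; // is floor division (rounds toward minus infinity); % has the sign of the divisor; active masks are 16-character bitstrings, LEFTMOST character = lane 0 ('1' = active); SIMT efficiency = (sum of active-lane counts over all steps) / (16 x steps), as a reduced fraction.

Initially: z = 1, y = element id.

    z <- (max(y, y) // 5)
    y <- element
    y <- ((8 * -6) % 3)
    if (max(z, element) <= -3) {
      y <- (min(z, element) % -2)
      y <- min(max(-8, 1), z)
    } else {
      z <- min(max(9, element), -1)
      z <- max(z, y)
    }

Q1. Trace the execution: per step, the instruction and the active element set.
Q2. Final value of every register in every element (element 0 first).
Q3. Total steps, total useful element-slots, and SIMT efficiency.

step 0: z <- (max(y, y) // 5)        1111111111111111
step 1: y <- element                 1111111111111111
step 2: y <- ((8 * -6) % 3)          1111111111111111
step 3: eval (max(z, element) <= -3) 1111111111111111
step 4: z <- min(max(9, element), -1) 1111111111111111
step 5: z <- max(z, y)               1111111111111111

Answer: 6 steps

z: 0,0,0,0,0,0,0,0,0,0,0,0,0,0,0,0
y: 0,0,0,0,0,0,0,0,0,0,0,0,0,0,0,0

steps = 6; useful = 96; efficiency = 96/96 = 1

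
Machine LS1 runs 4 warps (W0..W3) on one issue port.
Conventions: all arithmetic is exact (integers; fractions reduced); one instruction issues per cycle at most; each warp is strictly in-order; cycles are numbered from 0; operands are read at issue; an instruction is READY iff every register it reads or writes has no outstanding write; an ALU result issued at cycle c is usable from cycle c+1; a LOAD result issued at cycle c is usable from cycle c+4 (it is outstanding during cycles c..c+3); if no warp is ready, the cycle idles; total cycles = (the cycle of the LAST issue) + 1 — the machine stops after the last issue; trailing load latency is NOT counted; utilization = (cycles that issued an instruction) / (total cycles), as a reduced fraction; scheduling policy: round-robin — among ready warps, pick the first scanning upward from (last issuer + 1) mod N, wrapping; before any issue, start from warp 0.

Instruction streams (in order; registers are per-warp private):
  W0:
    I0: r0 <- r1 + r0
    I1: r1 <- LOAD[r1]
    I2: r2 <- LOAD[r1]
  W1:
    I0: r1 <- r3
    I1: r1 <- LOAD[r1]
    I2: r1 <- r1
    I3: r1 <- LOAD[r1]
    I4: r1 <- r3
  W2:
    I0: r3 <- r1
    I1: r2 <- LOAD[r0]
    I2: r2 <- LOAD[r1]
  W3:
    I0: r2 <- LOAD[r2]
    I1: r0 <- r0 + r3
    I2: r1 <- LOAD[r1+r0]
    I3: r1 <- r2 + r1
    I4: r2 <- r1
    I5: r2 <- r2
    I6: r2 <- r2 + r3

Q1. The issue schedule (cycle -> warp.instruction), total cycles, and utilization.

cycle 0: W0.I0
cycle 1: W1.I0
cycle 2: W2.I0
cycle 3: W3.I0
cycle 4: W0.I1
cycle 5: W1.I1
cycle 6: W2.I1
cycle 7: W3.I1
cycle 8: W0.I2
cycle 9: W1.I2
cycle 10: W2.I2
cycle 11: W3.I2
cycle 12: W1.I3
cycle 13: idle
cycle 14: idle
cycle 15: W3.I3
cycle 16: W1.I4
cycle 17: W3.I4
cycle 18: W3.I5
cycle 19: W3.I6

Answer: 20 cycles, utilization 9/10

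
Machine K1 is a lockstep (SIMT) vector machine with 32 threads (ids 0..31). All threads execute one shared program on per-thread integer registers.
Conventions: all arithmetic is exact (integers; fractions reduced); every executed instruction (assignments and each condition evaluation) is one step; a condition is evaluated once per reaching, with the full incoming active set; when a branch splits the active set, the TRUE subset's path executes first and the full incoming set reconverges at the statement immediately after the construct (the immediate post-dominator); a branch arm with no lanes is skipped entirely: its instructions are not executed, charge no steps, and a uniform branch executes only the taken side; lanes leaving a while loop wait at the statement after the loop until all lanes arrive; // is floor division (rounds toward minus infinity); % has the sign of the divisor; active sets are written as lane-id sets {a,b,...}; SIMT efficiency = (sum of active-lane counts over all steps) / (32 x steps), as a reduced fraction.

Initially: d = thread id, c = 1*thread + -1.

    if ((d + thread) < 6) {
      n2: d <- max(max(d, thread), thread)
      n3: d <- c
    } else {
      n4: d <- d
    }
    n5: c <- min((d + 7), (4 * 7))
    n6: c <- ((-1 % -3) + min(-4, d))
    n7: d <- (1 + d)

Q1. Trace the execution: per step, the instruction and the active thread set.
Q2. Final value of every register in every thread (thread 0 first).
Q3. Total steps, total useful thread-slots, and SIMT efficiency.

step 0: eval ((d + thread) < 6)      {0,1,2,3,4,5,6,7,8,9,10,11,12,13,14,15,16,17,18,19,20,21,22,23,24,25,26,27,28,29,30,31}
step 1: d <- max(max(d, thread), thread) {0,1,2}
step 2: d <- c                       {0,1,2}
step 3: d <- d                       {3,4,5,6,7,8,9,10,11,12,13,14,15,16,17,18,19,20,21,22,23,24,25,26,27,28,29,30,31}
step 4: c <- min((d + 7), (4 * 7))   {0,1,2,3,4,5,6,7,8,9,10,11,12,13,14,15,16,17,18,19,20,21,22,23,24,25,26,27,28,29,30,31}
step 5: c <- ((-1 % -3) + min(-4, d)) {0,1,2,3,4,5,6,7,8,9,10,11,12,13,14,15,16,17,18,19,20,21,22,23,24,25,26,27,28,29,30,31}
step 6: d <- (1 + d)                 {0,1,2,3,4,5,6,7,8,9,10,11,12,13,14,15,16,17,18,19,20,21,22,23,24,25,26,27,28,29,30,31}

Answer: 7 steps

d: 0,1,2,4,5,6,7,8,9,10,11,12,13,14,15,16,17,18,19,20,21,22,23,24,25,26,27,28,29,30,31,32
c: -5,-5,-5,-5,-5,-5,-5,-5,-5,-5,-5,-5,-5,-5,-5,-5,-5,-5,-5,-5,-5,-5,-5,-5,-5,-5,-5,-5,-5,-5,-5,-5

steps = 7; useful = 163; efficiency = 163/224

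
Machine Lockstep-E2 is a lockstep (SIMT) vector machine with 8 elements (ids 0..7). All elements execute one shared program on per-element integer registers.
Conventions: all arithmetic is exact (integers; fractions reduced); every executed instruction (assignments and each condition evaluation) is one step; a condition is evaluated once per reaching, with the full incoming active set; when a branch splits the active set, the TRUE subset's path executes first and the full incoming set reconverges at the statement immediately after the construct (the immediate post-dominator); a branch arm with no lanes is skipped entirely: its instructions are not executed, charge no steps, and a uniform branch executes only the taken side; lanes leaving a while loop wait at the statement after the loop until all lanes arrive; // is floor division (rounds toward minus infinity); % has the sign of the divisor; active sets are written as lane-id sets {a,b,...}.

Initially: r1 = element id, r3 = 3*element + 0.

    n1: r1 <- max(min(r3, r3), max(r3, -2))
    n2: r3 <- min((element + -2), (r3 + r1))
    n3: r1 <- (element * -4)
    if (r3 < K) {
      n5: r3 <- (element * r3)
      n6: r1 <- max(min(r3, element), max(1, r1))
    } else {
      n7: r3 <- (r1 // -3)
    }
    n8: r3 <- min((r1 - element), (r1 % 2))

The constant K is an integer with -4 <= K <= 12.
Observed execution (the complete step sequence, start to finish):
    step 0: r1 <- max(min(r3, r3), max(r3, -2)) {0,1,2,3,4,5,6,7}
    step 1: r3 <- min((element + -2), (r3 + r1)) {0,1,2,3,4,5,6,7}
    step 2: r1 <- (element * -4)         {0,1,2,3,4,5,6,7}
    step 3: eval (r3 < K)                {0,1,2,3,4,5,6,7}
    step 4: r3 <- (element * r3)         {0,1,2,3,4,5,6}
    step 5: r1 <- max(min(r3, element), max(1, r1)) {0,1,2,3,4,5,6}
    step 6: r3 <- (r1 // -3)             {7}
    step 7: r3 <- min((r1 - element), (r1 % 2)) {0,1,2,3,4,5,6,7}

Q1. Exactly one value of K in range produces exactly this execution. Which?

Answer: K = 5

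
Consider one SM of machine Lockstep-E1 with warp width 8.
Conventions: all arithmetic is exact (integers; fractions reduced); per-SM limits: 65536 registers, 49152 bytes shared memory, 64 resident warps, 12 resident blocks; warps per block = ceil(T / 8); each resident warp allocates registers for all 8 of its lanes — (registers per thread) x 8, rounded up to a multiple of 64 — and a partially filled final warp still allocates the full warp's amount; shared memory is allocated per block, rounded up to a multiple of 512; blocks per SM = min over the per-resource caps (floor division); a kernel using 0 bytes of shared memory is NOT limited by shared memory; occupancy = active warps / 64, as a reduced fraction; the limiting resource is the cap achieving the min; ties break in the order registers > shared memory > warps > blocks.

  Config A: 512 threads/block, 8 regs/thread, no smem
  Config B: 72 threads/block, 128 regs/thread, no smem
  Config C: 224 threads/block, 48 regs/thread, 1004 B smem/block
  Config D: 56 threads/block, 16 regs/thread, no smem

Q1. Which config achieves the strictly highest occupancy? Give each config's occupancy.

occupancies: A 1, B 63/64, C 7/8, D 63/64

Answer: A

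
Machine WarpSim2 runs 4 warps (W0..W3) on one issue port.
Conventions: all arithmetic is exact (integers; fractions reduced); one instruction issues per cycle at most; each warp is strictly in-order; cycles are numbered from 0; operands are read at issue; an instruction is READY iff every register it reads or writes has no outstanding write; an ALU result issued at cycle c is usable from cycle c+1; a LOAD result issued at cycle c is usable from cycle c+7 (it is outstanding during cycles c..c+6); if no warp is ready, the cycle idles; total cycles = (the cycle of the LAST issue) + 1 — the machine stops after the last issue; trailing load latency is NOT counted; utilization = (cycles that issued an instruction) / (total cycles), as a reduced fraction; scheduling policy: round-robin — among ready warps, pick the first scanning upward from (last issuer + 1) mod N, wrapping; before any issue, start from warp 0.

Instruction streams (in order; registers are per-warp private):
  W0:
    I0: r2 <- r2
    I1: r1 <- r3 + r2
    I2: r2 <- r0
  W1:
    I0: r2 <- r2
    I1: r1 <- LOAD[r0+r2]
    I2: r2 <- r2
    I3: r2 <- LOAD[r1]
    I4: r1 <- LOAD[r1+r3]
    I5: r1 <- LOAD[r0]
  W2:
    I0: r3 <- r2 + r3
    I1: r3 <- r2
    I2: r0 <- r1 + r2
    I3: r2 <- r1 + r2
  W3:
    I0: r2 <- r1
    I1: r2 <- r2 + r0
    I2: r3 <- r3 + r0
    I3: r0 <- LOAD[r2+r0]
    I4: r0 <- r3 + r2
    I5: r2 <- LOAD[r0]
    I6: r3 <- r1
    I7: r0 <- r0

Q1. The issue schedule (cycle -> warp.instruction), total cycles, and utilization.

cycle 0: W0.I0
cycle 1: W1.I0
cycle 2: W2.I0
cycle 3: W3.I0
cycle 4: W0.I1
cycle 5: W1.I1
cycle 6: W2.I1
cycle 7: W3.I1
cycle 8: W0.I2
cycle 9: W1.I2
cycle 10: W2.I2
cycle 11: W3.I2
cycle 12: W1.I3
cycle 13: W2.I3
cycle 14: W3.I3
cycle 15: W1.I4
cycle 16: idle
cycle 17: idle
cycle 18: idle
cycle 19: idle
cycle 20: idle
cycle 21: W3.I4
cycle 22: W1.I5
cycle 23: W3.I5
cycle 24: W3.I6
cycle 25: W3.I7

Answer: 26 cycles, utilization 21/26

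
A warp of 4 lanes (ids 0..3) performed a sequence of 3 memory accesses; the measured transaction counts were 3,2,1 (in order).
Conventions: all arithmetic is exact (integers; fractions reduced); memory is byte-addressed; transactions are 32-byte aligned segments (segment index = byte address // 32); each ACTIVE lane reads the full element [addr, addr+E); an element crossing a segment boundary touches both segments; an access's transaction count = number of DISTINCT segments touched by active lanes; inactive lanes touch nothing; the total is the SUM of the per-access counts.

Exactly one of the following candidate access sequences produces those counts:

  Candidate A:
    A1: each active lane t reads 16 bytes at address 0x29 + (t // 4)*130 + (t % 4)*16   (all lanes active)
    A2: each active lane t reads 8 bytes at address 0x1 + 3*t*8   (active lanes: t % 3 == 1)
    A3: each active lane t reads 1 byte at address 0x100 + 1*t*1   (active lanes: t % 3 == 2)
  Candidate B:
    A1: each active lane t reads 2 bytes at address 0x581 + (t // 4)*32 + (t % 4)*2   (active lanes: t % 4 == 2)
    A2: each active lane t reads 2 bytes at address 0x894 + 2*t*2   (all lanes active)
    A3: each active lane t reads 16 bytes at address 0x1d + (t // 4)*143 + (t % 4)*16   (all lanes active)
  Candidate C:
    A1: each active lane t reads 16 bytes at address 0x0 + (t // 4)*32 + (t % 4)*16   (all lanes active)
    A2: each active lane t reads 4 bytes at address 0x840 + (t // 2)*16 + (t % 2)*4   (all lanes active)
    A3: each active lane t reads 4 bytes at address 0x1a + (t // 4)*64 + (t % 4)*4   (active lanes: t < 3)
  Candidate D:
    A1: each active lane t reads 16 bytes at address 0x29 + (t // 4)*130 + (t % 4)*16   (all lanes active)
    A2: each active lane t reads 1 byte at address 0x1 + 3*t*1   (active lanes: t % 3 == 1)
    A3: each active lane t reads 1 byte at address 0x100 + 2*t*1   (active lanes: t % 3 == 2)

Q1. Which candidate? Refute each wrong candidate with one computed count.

B: A1 gives 1 transaction, not 3
C: A1 gives 2 transactions, not 3
D: A2 gives 1 transaction, not 2
A: all counts match (3,2,1)

Answer: A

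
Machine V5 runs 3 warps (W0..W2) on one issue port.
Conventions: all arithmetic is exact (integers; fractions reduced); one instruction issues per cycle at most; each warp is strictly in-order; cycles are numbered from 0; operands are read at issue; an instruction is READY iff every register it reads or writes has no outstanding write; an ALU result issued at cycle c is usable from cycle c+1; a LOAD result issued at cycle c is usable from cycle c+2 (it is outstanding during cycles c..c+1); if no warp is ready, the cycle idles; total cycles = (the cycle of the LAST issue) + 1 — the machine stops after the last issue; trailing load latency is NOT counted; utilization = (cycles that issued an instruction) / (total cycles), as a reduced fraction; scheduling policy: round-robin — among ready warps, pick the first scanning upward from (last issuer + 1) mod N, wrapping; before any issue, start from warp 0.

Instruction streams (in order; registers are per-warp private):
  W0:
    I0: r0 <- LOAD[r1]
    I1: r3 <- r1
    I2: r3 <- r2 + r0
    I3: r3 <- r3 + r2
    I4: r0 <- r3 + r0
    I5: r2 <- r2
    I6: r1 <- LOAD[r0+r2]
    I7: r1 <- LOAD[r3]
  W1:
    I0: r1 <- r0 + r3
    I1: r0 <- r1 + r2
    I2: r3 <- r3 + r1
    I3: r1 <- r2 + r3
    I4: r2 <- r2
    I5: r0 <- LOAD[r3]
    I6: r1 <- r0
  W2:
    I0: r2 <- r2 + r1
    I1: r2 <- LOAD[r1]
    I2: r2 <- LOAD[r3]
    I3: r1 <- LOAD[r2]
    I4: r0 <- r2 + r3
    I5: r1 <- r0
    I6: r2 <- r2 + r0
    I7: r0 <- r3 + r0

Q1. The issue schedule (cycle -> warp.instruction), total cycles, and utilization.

cycle 0: W0.I0
cycle 1: W1.I0
cycle 2: W2.I0
cycle 3: W0.I1
cycle 4: W1.I1
cycle 5: W2.I1
cycle 6: W0.I2
cycle 7: W1.I2
cycle 8: W2.I2
cycle 9: W0.I3
cycle 10: W1.I3
cycle 11: W2.I3
cycle 12: W0.I4
cycle 13: W1.I4
cycle 14: W2.I4
cycle 15: W0.I5
cycle 16: W1.I5
cycle 17: W2.I5
cycle 18: W0.I6
cycle 19: W1.I6
cycle 20: W2.I6
cycle 21: W0.I7
cycle 22: W2.I7

Answer: 23 cycles, utilization 1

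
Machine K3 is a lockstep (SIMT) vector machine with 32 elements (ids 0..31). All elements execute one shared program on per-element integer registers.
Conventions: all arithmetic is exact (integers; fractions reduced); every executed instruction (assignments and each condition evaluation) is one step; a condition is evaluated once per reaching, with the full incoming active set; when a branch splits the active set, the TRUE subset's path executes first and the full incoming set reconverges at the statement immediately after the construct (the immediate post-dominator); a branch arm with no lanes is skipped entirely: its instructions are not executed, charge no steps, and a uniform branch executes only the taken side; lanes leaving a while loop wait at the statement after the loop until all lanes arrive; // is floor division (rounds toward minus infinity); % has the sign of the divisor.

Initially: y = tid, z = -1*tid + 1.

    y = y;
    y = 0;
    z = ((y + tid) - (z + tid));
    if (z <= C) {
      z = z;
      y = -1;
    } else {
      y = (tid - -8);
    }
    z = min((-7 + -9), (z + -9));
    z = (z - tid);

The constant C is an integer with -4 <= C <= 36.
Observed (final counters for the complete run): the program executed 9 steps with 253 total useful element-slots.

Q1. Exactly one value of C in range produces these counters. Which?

Answer: C = 27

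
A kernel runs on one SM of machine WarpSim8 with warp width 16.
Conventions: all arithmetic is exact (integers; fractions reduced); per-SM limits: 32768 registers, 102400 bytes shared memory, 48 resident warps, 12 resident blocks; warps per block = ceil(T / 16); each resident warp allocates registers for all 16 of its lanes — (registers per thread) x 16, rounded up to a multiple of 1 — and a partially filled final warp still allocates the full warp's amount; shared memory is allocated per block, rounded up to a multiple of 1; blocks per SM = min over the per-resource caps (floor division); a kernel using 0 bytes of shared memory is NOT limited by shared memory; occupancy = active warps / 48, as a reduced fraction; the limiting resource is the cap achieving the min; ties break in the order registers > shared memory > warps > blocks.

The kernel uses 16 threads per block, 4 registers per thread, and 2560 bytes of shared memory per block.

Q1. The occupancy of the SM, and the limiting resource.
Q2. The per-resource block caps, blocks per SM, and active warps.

Answer: occupancy 1/4, limited by blocks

registers: 512 blocks
shared memory: 40 blocks
warps: 48 blocks
blocks: 12 blocks

Answer: 12 blocks, 12 active warps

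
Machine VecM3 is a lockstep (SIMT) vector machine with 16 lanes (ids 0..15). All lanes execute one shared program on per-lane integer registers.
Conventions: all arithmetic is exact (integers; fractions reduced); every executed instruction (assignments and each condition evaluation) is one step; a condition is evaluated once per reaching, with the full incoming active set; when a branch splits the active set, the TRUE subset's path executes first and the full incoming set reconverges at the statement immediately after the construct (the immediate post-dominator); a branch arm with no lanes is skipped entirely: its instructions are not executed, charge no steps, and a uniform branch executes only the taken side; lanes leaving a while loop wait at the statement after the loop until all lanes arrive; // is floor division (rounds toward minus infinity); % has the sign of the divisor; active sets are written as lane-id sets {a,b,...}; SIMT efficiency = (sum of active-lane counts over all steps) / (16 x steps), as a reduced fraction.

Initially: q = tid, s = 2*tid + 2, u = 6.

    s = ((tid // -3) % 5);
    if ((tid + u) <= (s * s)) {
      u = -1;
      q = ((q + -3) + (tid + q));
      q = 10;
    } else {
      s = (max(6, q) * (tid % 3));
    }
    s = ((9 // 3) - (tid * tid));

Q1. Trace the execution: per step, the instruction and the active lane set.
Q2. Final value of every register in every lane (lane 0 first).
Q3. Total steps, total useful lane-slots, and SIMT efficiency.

step 0: s <- ((tid // -3) % 5)       {0,1,2,3,4,5,6,7,8,9,10,11,12,13,14,15}
step 1: eval ((tid + u) <= (s * s))  {0,1,2,3,4,5,6,7,8,9,10,11,12,13,14,15}
step 2: u <- -1                      {1,2,3}
step 3: q <- ((q + -3) + (tid + q))  {1,2,3}
step 4: q <- 10                      {1,2,3}
step 5: s <- (max(6, q) * (tid % 3)) {0,4,5,6,7,8,9,10,11,12,13,14,15}
step 6: s <- ((9 // 3) - (tid * tid)) {0,1,2,3,4,5,6,7,8,9,10,11,12,13,14,15}

Answer: 7 steps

q: 0,10,10,10,4,5,6,7,8,9,10,11,12,13,14,15
s: 3,2,-1,-6,-13,-22,-33,-46,-61,-78,-97,-118,-141,-166,-193,-222
u: 6,-1,-1,-1,6,6,6,6,6,6,6,6,6,6,6,6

steps = 7; useful = 70; efficiency = 70/112 = 5/8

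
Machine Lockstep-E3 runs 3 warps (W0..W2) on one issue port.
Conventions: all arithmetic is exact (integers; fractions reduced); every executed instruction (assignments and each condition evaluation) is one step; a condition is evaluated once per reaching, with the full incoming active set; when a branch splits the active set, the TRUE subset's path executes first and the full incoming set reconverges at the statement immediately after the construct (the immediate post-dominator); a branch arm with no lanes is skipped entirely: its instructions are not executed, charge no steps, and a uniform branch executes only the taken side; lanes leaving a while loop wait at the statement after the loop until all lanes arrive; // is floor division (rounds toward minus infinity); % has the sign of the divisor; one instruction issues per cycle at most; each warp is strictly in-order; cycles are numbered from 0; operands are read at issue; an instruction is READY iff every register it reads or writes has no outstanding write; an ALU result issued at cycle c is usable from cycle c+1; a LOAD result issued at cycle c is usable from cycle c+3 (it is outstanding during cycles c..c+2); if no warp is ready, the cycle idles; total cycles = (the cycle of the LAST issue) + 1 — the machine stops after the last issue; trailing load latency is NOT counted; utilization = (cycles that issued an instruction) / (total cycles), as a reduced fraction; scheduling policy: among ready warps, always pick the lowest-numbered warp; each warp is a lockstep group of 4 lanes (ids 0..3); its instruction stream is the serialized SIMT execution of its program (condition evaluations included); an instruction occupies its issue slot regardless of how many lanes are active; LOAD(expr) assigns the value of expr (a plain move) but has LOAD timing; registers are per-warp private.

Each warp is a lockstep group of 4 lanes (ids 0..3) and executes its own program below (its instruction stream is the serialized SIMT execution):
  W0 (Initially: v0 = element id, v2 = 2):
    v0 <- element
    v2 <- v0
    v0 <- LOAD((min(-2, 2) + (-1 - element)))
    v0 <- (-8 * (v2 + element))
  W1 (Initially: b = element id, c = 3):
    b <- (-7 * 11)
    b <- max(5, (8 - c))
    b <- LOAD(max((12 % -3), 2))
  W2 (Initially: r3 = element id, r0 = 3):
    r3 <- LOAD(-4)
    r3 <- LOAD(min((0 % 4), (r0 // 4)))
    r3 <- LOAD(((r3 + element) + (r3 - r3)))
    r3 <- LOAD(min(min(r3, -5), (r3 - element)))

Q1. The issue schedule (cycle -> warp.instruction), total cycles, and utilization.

cycle 0: W0.I0
cycle 1: W0.I1
cycle 2: W0.I2
cycle 3: W1.I0
cycle 4: W1.I1
cycle 5: W0.I3
cycle 6: W1.I2
cycle 7: W2.I0
cycle 8: idle
cycle 9: idle
cycle 10: W2.I1
cycle 11: idle
cycle 12: idle
cycle 13: W2.I2
cycle 14: idle
cycle 15: idle
cycle 16: W2.I3

Answer: 17 cycles, utilization 11/17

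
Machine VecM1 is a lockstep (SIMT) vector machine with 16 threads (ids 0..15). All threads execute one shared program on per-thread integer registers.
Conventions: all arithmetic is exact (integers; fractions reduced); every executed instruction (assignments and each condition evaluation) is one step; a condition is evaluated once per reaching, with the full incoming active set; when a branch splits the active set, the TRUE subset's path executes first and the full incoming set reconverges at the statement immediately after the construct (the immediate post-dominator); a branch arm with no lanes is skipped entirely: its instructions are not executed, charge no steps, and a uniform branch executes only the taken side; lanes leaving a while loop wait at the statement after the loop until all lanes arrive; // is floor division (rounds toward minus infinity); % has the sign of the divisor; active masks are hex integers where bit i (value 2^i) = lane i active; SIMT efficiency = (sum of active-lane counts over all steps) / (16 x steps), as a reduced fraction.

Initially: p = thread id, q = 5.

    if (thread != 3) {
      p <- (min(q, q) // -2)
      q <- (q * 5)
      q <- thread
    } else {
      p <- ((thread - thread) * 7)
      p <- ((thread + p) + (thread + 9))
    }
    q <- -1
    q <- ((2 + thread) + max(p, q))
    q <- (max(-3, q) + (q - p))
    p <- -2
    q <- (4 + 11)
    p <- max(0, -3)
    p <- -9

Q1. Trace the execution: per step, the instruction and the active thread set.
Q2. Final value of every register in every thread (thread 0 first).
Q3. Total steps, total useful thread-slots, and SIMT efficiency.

step 0: eval (thread != 3)           0xffff
step 1: p <- (min(q, q) // -2)       0xfff7
step 2: q <- (q * 5)                 0xfff7
step 3: q <- thread                  0xfff7
step 4: p <- ((thread - thread) * 7) 0x0008
step 5: p <- ((thread + p) + (thread + 9)) 0x0008
step 6: q <- -1                      0xffff
step 7: q <- ((2 + thread) + max(p, q)) 0xffff
step 8: q <- (max(-3, q) + (q - p))  0xffff
step 9: p <- -2                      0xffff
step 10: q <- (4 + 11)                0xffff
step 11: p <- max(0, -3)              0xffff
step 12: p <- -9                      0xffff

Answer: 13 steps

p: -9,-9,-9,-9,-9,-9,-9,-9,-9,-9,-9,-9,-9,-9,-9,-9
q: 15,15,15,15,15,15,15,15,15,15,15,15,15,15,15,15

steps = 13; useful = 175; efficiency = 175/208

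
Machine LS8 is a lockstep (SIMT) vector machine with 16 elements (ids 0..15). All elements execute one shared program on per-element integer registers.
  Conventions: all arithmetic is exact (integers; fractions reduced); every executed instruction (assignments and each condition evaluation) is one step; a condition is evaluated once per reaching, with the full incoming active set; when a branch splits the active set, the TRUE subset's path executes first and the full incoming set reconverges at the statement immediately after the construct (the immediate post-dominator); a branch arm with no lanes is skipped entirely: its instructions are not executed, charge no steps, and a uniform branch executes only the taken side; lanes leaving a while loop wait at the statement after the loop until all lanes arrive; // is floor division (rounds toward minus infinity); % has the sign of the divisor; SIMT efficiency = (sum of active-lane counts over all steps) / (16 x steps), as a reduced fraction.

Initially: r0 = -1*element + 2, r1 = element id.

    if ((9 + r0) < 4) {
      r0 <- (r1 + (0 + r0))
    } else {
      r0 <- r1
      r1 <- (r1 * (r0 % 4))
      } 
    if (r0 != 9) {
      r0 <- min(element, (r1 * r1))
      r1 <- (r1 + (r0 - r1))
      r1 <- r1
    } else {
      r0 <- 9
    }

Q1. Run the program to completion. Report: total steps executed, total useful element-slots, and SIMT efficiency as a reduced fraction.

Answer: 8 steps, 104 useful, 13/16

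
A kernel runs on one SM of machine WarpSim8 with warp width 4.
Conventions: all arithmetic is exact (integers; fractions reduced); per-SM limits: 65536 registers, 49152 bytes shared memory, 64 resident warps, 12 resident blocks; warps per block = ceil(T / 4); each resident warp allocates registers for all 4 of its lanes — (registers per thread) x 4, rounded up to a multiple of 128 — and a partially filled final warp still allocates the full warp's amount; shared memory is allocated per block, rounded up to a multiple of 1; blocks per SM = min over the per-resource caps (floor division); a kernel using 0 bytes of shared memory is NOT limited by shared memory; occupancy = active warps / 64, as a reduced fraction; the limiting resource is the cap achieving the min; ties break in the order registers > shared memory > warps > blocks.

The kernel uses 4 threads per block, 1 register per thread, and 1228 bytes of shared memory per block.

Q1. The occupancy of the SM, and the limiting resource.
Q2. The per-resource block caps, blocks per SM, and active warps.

Answer: occupancy 3/16, limited by blocks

registers: 512 blocks
shared memory: 40 blocks
warps: 64 blocks
blocks: 12 blocks

Answer: 12 blocks, 12 active warps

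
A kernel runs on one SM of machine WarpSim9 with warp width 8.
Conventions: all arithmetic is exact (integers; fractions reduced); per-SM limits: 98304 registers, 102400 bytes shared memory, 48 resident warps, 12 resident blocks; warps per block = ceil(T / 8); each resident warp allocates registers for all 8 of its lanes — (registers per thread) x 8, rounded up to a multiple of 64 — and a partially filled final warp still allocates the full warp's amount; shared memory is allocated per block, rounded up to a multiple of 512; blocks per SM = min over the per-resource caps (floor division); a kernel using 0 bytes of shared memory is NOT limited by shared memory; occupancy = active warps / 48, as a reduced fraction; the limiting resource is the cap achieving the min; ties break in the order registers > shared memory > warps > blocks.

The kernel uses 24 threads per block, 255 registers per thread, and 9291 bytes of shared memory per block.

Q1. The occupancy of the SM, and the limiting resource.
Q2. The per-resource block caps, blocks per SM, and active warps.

Answer: occupancy 5/8, limited by shared memory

registers: 16 blocks
shared memory: 10 blocks
warps: 16 blocks
blocks: 12 blocks

Answer: 10 blocks, 30 active warps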